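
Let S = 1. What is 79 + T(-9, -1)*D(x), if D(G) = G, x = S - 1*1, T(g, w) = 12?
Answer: 79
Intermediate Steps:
x = 0 (x = 1 - 1*1 = 1 - 1 = 0)
79 + T(-9, -1)*D(x) = 79 + 12*0 = 79 + 0 = 79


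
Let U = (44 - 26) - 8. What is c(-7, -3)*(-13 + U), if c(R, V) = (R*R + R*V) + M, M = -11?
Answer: -177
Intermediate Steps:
c(R, V) = -11 + R² + R*V (c(R, V) = (R*R + R*V) - 11 = (R² + R*V) - 11 = -11 + R² + R*V)
U = 10 (U = 18 - 8 = 10)
c(-7, -3)*(-13 + U) = (-11 + (-7)² - 7*(-3))*(-13 + 10) = (-11 + 49 + 21)*(-3) = 59*(-3) = -177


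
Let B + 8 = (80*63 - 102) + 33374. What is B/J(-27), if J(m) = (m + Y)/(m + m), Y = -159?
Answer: 344736/31 ≈ 11121.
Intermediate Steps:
J(m) = (-159 + m)/(2*m) (J(m) = (m - 159)/(m + m) = (-159 + m)/((2*m)) = (-159 + m)*(1/(2*m)) = (-159 + m)/(2*m))
B = 38304 (B = -8 + ((80*63 - 102) + 33374) = -8 + ((5040 - 102) + 33374) = -8 + (4938 + 33374) = -8 + 38312 = 38304)
B/J(-27) = 38304/(((½)*(-159 - 27)/(-27))) = 38304/(((½)*(-1/27)*(-186))) = 38304/(31/9) = 38304*(9/31) = 344736/31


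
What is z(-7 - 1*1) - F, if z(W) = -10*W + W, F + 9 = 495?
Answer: -414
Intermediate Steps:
F = 486 (F = -9 + 495 = 486)
z(W) = -9*W
z(-7 - 1*1) - F = -9*(-7 - 1*1) - 1*486 = -9*(-7 - 1) - 486 = -9*(-8) - 486 = 72 - 486 = -414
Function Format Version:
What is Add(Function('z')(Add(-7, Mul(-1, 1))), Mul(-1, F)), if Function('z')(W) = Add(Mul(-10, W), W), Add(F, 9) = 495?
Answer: -414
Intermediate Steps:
F = 486 (F = Add(-9, 495) = 486)
Function('z')(W) = Mul(-9, W)
Add(Function('z')(Add(-7, Mul(-1, 1))), Mul(-1, F)) = Add(Mul(-9, Add(-7, Mul(-1, 1))), Mul(-1, 486)) = Add(Mul(-9, Add(-7, -1)), -486) = Add(Mul(-9, -8), -486) = Add(72, -486) = -414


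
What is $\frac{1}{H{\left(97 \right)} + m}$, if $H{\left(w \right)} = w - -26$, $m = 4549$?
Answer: $\frac{1}{4672} \approx 0.00021404$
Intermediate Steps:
$H{\left(w \right)} = 26 + w$ ($H{\left(w \right)} = w + 26 = 26 + w$)
$\frac{1}{H{\left(97 \right)} + m} = \frac{1}{\left(26 + 97\right) + 4549} = \frac{1}{123 + 4549} = \frac{1}{4672}$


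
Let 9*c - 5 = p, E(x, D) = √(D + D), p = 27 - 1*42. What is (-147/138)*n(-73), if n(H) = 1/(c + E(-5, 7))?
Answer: -2205/23782 - 3969*√14/47564 ≈ -0.40494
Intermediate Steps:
p = -15 (p = 27 - 42 = -15)
E(x, D) = √2*√D (E(x, D) = √(2*D) = √2*√D)
c = -10/9 (c = 5/9 + (⅑)*(-15) = 5/9 - 5/3 = -10/9 ≈ -1.1111)
n(H) = 1/(-10/9 + √14) (n(H) = 1/(-10/9 + √2*√7) = 1/(-10/9 + √14))
(-147/138)*n(-73) = (-147/138)*(45/517 + 81*√14/1034) = (-147*1/138)*(45/517 + 81*√14/1034) = -49*(45/517 + 81*√14/1034)/46 = -2205/23782 - 3969*√14/47564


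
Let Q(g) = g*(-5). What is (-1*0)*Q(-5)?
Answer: 0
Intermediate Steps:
Q(g) = -5*g
(-1*0)*Q(-5) = (-1*0)*(-5*(-5)) = 0*25 = 0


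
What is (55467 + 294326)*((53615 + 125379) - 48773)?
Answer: 45550394253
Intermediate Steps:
(55467 + 294326)*((53615 + 125379) - 48773) = 349793*(178994 - 48773) = 349793*130221 = 45550394253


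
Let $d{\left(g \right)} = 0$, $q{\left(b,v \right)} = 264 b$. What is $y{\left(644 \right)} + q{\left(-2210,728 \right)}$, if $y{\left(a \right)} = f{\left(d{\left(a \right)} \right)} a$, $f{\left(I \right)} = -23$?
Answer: $-598252$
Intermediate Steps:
$y{\left(a \right)} = - 23 a$
$y{\left(644 \right)} + q{\left(-2210,728 \right)} = \left(-23\right) 644 + 264 \left(-2210\right) = -14812 - 583440 = -598252$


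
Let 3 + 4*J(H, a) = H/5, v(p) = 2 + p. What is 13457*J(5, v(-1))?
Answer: -13457/2 ≈ -6728.5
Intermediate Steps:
J(H, a) = -¾ + H/20 (J(H, a) = -¾ + (H/5)/4 = -¾ + H/20)
13457*J(5, v(-1)) = 13457*(-¾ + (1/20)*5) = 13457*(-¾ + ¼) = 13457*(-½) = -13457/2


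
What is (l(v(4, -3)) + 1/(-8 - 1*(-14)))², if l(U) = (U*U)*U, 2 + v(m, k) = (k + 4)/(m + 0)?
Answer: 994009/36864 ≈ 26.964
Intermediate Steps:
v(m, k) = -2 + (4 + k)/m (v(m, k) = -2 + (k + 4)/(m + 0) = -2 + (4 + k)/m)
l(U) = U³ (l(U) = U²*U = U³)
(l(v(4, -3)) + 1/(-8 - 1*(-14)))² = (((4 - 3 - 2*4)/4)³ + 1/(-8 - 1*(-14)))² = (((4 - 3 - 8)/4)³ + 1/(-8 + 14))² = (((¼)*(-7))³ + 1/6)² = ((-7/4)³ + ⅙)² = (-343/64 + ⅙)² = (-997/192)² = 994009/36864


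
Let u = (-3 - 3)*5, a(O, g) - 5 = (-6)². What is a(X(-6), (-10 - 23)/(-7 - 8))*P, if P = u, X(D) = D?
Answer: -1230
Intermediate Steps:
a(O, g) = 41 (a(O, g) = 5 + (-6)² = 5 + 36 = 41)
u = -30 (u = -6*5 = -30)
P = -30
a(X(-6), (-10 - 23)/(-7 - 8))*P = 41*(-30) = -1230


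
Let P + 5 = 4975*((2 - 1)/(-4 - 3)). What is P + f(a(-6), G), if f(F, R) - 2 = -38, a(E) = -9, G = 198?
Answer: -5262/7 ≈ -751.71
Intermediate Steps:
f(F, R) = -36 (f(F, R) = 2 - 38 = -36)
P = -5010/7 (P = -5 + 4975*((2 - 1)/(-4 - 3)) = -5 + 4975*(1/(-7)) = -5 + 4975*(1*(-⅐)) = -5 + 4975*(-⅐) = -5 - 4975/7 = -5010/7 ≈ -715.71)
P + f(a(-6), G) = -5010/7 - 36 = -5262/7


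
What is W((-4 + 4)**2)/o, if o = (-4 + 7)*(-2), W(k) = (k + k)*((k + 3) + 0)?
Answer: 0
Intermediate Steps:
W(k) = 2*k*(3 + k) (W(k) = (2*k)*((3 + k) + 0) = (2*k)*(3 + k) = 2*k*(3 + k))
o = -6 (o = 3*(-2) = -6)
W((-4 + 4)**2)/o = (2*(-4 + 4)**2*(3 + (-4 + 4)**2))/(-6) = (2*0**2*(3 + 0**2))*(-1/6) = (2*0*(3 + 0))*(-1/6) = (2*0*3)*(-1/6) = 0*(-1/6) = 0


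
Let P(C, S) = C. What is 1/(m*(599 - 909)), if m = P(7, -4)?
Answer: -1/2170 ≈ -0.00046083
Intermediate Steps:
m = 7
1/(m*(599 - 909)) = 1/(7*(599 - 909)) = 1/(7*(-310)) = 1/(-2170) = -1/2170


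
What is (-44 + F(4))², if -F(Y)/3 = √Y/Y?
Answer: 8281/4 ≈ 2070.3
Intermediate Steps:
F(Y) = -3/√Y (F(Y) = -3*√Y/Y = -3/√Y)
(-44 + F(4))² = (-44 - 3/√4)² = (-44 - 3*½)² = (-44 - 3/2)² = (-91/2)² = 8281/4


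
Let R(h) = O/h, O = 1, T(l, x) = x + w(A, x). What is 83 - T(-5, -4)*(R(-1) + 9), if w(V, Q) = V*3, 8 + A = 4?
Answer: 211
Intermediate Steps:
A = -4 (A = -8 + 4 = -4)
w(V, Q) = 3*V
T(l, x) = -12 + x (T(l, x) = x + 3*(-4) = x - 12 = -12 + x)
R(h) = 1/h
83 - T(-5, -4)*(R(-1) + 9) = 83 - (-12 - 4)*(1/(-1) + 9) = 83 - (-16)*(-1 + 9) = 83 - (-16)*8 = 83 - 1*(-128) = 83 + 128 = 211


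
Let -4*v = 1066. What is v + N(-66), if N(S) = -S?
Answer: -401/2 ≈ -200.50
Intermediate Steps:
v = -533/2 (v = -¼*1066 = -533/2 ≈ -266.50)
v + N(-66) = -533/2 - 1*(-66) = -533/2 + 66 = -401/2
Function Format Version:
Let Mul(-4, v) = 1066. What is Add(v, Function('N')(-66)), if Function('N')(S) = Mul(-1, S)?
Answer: Rational(-401, 2) ≈ -200.50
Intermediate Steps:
v = Rational(-533, 2) (v = Mul(Rational(-1, 4), 1066) = Rational(-533, 2) ≈ -266.50)
Add(v, Function('N')(-66)) = Add(Rational(-533, 2), Mul(-1, -66)) = Add(Rational(-533, 2), 66) = Rational(-401, 2)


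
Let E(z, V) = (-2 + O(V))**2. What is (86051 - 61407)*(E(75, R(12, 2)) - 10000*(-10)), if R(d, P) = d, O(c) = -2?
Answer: 2464794304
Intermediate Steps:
E(z, V) = 16 (E(z, V) = (-2 - 2)**2 = (-4)**2 = 16)
(86051 - 61407)*(E(75, R(12, 2)) - 10000*(-10)) = (86051 - 61407)*(16 - 10000*(-10)) = 24644*(16 + 100000) = 24644*100016 = 2464794304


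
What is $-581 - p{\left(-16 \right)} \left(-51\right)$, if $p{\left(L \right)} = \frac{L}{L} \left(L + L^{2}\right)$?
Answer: $11659$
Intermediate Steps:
$p{\left(L \right)} = L + L^{2}$ ($p{\left(L \right)} = 1 \left(L + L^{2}\right) = L + L^{2}$)
$-581 - p{\left(-16 \right)} \left(-51\right) = -581 - - 16 \left(1 - 16\right) \left(-51\right) = -581 - \left(-16\right) \left(-15\right) \left(-51\right) = -581 - 240 \left(-51\right) = -581 - -12240 = -581 + 12240 = 11659$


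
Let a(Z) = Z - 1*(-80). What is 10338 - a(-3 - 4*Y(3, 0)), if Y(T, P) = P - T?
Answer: 10249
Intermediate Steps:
a(Z) = 80 + Z (a(Z) = Z + 80 = 80 + Z)
10338 - a(-3 - 4*Y(3, 0)) = 10338 - (80 + (-3 - 4*(0 - 1*3))) = 10338 - (80 + (-3 - 4*(0 - 3))) = 10338 - (80 + (-3 - 4*(-3))) = 10338 - (80 + (-3 + 12)) = 10338 - (80 + 9) = 10338 - 1*89 = 10338 - 89 = 10249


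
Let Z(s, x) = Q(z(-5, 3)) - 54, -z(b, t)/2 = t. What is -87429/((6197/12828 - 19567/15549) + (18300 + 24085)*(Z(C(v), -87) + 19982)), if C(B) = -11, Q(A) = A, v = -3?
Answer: -1937645911932/18713888098093613 ≈ -0.00010354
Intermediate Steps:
z(b, t) = -2*t
Z(s, x) = -60 (Z(s, x) = -2*3 - 54 = -6 - 54 = -60)
-87429/((6197/12828 - 19567/15549) + (18300 + 24085)*(Z(C(v), -87) + 19982)) = -87429/((6197/12828 - 19567/15549) + (18300 + 24085)*(-60 + 19982)) = -87429/((6197*(1/12828) - 19567*1/15549) + 42385*19922) = -87429/((6197/12828 - 19567/15549) + 844393970) = -87429/(-17183147/22162508 + 844393970) = -87429/18713888098093613/22162508 = -87429*22162508/18713888098093613 = -1937645911932/18713888098093613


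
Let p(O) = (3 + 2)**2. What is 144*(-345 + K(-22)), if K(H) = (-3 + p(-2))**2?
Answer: 20016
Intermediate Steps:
p(O) = 25 (p(O) = 5**2 = 25)
K(H) = 484 (K(H) = (-3 + 25)**2 = 22**2 = 484)
144*(-345 + K(-22)) = 144*(-345 + 484) = 144*139 = 20016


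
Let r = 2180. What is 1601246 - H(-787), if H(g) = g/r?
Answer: 3490717067/2180 ≈ 1.6012e+6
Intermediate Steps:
H(g) = g/2180
1601246 - H(-787) = 1601246 - (-787)/2180 = 1601246 - 1*(-787/2180) = 1601246 + 787/2180 = 3490717067/2180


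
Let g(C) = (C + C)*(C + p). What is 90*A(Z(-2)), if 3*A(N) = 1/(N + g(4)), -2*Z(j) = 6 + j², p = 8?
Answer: 30/91 ≈ 0.32967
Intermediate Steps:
g(C) = 2*C*(8 + C) (g(C) = (C + C)*(C + 8) = (2*C)*(8 + C) = 2*C*(8 + C))
Z(j) = -3 - j²/2 (Z(j) = -(6 + j²)/2 = -3 - j²/2)
A(N) = 1/(3*(96 + N)) (A(N) = 1/(3*(N + 2*4*(8 + 4))) = 1/(3*(N + 2*4*12)) = 1/(3*(N + 96)) = 1/(3*(96 + N)))
90*A(Z(-2)) = 90*(1/(3*(96 + (-3 - ½*(-2)²)))) = 90*(1/(3*(96 + (-3 - ½*4)))) = 90*(1/(3*(96 + (-3 - 2)))) = 90*(1/(3*(96 - 5))) = 90*((⅓)/91) = 90*((⅓)*(1/91)) = 90*(1/273) = 30/91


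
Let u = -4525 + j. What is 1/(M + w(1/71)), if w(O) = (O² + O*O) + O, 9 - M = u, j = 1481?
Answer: 5041/15390246 ≈ 0.00032755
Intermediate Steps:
u = -3044 (u = -4525 + 1481 = -3044)
M = 3053 (M = 9 - 1*(-3044) = 9 + 3044 = 3053)
w(O) = O + 2*O² (w(O) = (O² + O²) + O = 2*O² + O = O + 2*O²)
1/(M + w(1/71)) = 1/(3053 + (1 + 2/71)/71) = 1/(3053 + (1/71)*(73/71)) = 1/(3053 + 73/5041) = 1/(15390246/5041) = 5041/15390246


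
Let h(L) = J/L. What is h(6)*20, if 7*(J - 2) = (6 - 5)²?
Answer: 50/7 ≈ 7.1429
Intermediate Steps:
J = 15/7 (J = 2 + (6 - 5)²/7 = 2 + (⅐)*1² = 2 + (⅐)*1 = 2 + ⅐ = 15/7 ≈ 2.1429)
h(L) = 15/(7*L)
h(6)*20 = ((15/7)/6)*20 = ((15/7)*(⅙))*20 = (5/14)*20 = 50/7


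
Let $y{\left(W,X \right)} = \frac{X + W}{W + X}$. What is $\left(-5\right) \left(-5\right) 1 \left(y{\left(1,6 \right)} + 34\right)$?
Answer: $875$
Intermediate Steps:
$y{\left(W,X \right)} = 1$ ($y{\left(W,X \right)} = \frac{W + X}{W + X} = 1$)
$\left(-5\right) \left(-5\right) 1 \left(y{\left(1,6 \right)} + 34\right) = \left(-5\right) \left(-5\right) 1 \left(1 + 34\right) = 25 \cdot 1 \cdot 35 = 25 \cdot 35 = 875$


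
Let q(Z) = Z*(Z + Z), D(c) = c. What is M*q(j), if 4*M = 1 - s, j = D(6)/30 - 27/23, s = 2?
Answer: -6272/13225 ≈ -0.47425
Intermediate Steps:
j = -112/115 (j = 6/30 - 27/23 = 6*(1/30) - 27*1/23 = ⅕ - 27/23 = -112/115 ≈ -0.97391)
q(Z) = 2*Z² (q(Z) = Z*(2*Z) = 2*Z²)
M = -¼ (M = (1 - 1*2)/4 = (1 - 2)/4 = (¼)*(-1) = -¼ ≈ -0.25000)
M*q(j) = -(-112/115)²/2 = -12544/(2*13225) = -¼*25088/13225 = -6272/13225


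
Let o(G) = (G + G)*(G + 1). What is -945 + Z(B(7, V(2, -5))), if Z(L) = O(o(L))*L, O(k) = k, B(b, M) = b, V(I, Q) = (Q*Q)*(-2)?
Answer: -161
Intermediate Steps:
V(I, Q) = -2*Q² (V(I, Q) = Q²*(-2) = -2*Q²)
o(G) = 2*G*(1 + G) (o(G) = (2*G)*(1 + G) = 2*G*(1 + G))
Z(L) = 2*L²*(1 + L) (Z(L) = (2*L*(1 + L))*L = 2*L²*(1 + L))
-945 + Z(B(7, V(2, -5))) = -945 + 2*7²*(1 + 7) = -945 + 2*49*8 = -945 + 784 = -161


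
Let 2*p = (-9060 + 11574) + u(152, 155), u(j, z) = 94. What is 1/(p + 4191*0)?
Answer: 1/1304 ≈ 0.00076687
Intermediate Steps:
p = 1304 (p = ((-9060 + 11574) + 94)/2 = (2514 + 94)/2 = (1/2)*2608 = 1304)
1/(p + 4191*0) = 1/(1304 + 4191*0) = 1/(1304 + 0) = 1/1304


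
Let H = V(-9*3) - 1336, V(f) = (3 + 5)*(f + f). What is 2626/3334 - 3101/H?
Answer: 7490751/2947256 ≈ 2.5416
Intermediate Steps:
V(f) = 16*f (V(f) = 8*(2*f) = 16*f)
H = -1768 (H = 16*(-9*3) - 1336 = 16*(-27) - 1336 = -432 - 1336 = -1768)
2626/3334 - 3101/H = 2626/3334 - 3101/(-1768) = 2626*(1/3334) - 3101*(-1/1768) = 1313/1667 + 3101/1768 = 7490751/2947256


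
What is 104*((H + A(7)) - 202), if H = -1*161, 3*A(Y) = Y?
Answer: -112528/3 ≈ -37509.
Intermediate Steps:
A(Y) = Y/3
H = -161
104*((H + A(7)) - 202) = 104*((-161 + (⅓)*7) - 202) = 104*((-161 + 7/3) - 202) = 104*(-476/3 - 202) = 104*(-1082/3) = -112528/3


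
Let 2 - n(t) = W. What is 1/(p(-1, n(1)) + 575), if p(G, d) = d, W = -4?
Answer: 1/581 ≈ 0.0017212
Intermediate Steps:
n(t) = 6 (n(t) = 2 - 1*(-4) = 2 + 4 = 6)
1/(p(-1, n(1)) + 575) = 1/(6 + 575) = 1/581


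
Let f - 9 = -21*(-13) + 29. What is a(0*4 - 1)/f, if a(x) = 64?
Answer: 64/311 ≈ 0.20579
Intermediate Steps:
f = 311 (f = 9 + (-21*(-13) + 29) = 9 + (273 + 29) = 9 + 302 = 311)
a(0*4 - 1)/f = 64/311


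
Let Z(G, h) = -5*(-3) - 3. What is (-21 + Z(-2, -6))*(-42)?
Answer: 378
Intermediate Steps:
Z(G, h) = 12 (Z(G, h) = 15 - 3 = 12)
(-21 + Z(-2, -6))*(-42) = (-21 + 12)*(-42) = -9*(-42) = 378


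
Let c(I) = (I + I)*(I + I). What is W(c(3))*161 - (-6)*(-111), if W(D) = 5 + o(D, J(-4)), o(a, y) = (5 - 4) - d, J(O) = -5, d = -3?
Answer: 783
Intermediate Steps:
o(a, y) = 4 (o(a, y) = (5 - 4) - 1*(-3) = 1 + 3 = 4)
c(I) = 4*I**2 (c(I) = (2*I)*(2*I) = 4*I**2)
W(D) = 9 (W(D) = 5 + 4 = 9)
W(c(3))*161 - (-6)*(-111) = 9*161 - (-6)*(-111) = 1449 - 1*666 = 1449 - 666 = 783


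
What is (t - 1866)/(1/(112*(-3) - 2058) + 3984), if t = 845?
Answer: -2444274/9537695 ≈ -0.25628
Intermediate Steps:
(t - 1866)/(1/(112*(-3) - 2058) + 3984) = (845 - 1866)/(1/(112*(-3) - 2058) + 3984) = -1021/(1/(-336 - 2058) + 3984) = -1021/(1/(-2394) + 3984) = -1021/(-1/2394 + 3984) = -1021/9537695/2394 = -1021*2394/9537695 = -2444274/9537695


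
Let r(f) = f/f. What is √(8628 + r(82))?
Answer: √8629 ≈ 92.892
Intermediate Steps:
r(f) = 1
√(8628 + r(82)) = √(8628 + 1) = √8629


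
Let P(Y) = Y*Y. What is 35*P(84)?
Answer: 246960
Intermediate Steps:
P(Y) = Y²
35*P(84) = 35*84² = 35*7056 = 246960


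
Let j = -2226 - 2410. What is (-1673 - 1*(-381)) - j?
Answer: 3344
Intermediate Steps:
j = -4636
(-1673 - 1*(-381)) - j = (-1673 - 1*(-381)) - 1*(-4636) = (-1673 + 381) + 4636 = -1292 + 4636 = 3344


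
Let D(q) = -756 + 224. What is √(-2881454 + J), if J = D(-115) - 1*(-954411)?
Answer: 15*I*√8567 ≈ 1388.4*I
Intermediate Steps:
D(q) = -532
J = 953879 (J = -532 - 1*(-954411) = -532 + 954411 = 953879)
√(-2881454 + J) = √(-2881454 + 953879) = √(-1927575) = 15*I*√8567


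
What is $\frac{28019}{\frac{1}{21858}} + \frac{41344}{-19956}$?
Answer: $\frac{3055459667342}{4989} \approx 6.1244 \cdot 10^{8}$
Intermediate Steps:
$\frac{28019}{\frac{1}{21858}} + \frac{41344}{-19956} = 28019 \frac{1}{\frac{1}{21858}} + 41344 \left(- \frac{1}{19956}\right) = 28019 \cdot 21858 - \frac{10336}{4989} = 612439302 - \frac{10336}{4989} = \frac{3055459667342}{4989}$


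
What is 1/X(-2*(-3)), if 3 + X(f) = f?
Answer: ⅓ ≈ 0.33333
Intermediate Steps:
X(f) = -3 + f
1/X(-2*(-3)) = 1/(-3 - 2*(-3)) = 1/(-3 + 6) = 1/3 = ⅓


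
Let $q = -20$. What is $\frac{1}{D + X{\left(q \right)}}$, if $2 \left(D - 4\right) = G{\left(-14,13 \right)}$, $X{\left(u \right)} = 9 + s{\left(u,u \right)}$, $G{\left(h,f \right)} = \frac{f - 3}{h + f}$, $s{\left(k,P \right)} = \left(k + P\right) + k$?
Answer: $- \frac{1}{52} \approx -0.019231$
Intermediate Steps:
$s{\left(k,P \right)} = P + 2 k$ ($s{\left(k,P \right)} = \left(P + k\right) + k = P + 2 k$)
$G{\left(h,f \right)} = \frac{-3 + f}{f + h}$
$X{\left(u \right)} = 9 + 3 u$ ($X{\left(u \right)} = 9 + \left(u + 2 u\right) = 9 + 3 u$)
$D = -1$ ($D = 4 + \frac{\frac{1}{13 - 14} \left(-3 + 13\right)}{2} = 4 + \frac{\frac{1}{-1} \cdot 10}{2} = 4 + \frac{\left(-1\right) 10}{2} = 4 + \frac{1}{2} \left(-10\right) = 4 - 5 = -1$)
$\frac{1}{D + X{\left(q \right)}} = \frac{1}{-1 + \left(9 + 3 \left(-20\right)\right)} = \frac{1}{-1 + \left(9 - 60\right)} = \frac{1}{-1 - 51} = \frac{1}{-52} = - \frac{1}{52}$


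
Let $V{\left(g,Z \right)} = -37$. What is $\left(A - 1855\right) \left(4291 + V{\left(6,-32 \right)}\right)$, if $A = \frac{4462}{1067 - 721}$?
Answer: $- \frac{1355681736}{173} \approx -7.8363 \cdot 10^{6}$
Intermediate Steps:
$A = \frac{2231}{173}$ ($A = \frac{4462}{346} = 4462 \cdot \frac{1}{346} = \frac{2231}{173} \approx 12.896$)
$\left(A - 1855\right) \left(4291 + V{\left(6,-32 \right)}\right) = \left(\frac{2231}{173} - 1855\right) \left(4291 - 37\right) = \left(- \frac{318684}{173}\right) 4254 = - \frac{1355681736}{173}$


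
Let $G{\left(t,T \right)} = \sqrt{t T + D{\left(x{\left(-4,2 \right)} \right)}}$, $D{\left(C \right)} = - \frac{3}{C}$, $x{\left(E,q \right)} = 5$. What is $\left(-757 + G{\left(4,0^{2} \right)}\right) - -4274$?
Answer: $3517 + \frac{i \sqrt{15}}{5} \approx 3517.0 + 0.7746 i$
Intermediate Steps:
$G{\left(t,T \right)} = \sqrt{- \frac{3}{5} + T t}$ ($G{\left(t,T \right)} = \sqrt{t T - \frac{3}{5}} = \sqrt{T t - \frac{3}{5}} = \sqrt{- \frac{3}{5} + T t}$)
$\left(-757 + G{\left(4,0^{2} \right)}\right) - -4274 = \left(-757 + \frac{\sqrt{-15 + 25 \cdot 0^{2} \cdot 4}}{5}\right) - -4274 = \left(-757 + \frac{\sqrt{-15 + 25 \cdot 0 \cdot 4}}{5}\right) + 4274 = \left(-757 + \frac{\sqrt{-15 + 0}}{5}\right) + 4274 = \left(-757 + \frac{\sqrt{-15}}{5}\right) + 4274 = \left(-757 + \frac{i \sqrt{15}}{5}\right) + 4274 = 3517 + \frac{i \sqrt{15}}{5}$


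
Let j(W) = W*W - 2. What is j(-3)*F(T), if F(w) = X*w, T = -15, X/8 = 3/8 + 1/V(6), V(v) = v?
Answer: -455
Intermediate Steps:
j(W) = -2 + W² (j(W) = W² - 2 = -2 + W²)
X = 13/3 (X = 8*(3/8 + 1/6) = 8*(3*(⅛) + 1*(⅙)) = 8*(3/8 + ⅙) = 8*(13/24) = 13/3 ≈ 4.3333)
F(w) = 13*w/3
j(-3)*F(T) = (-2 + (-3)²)*((13/3)*(-15)) = (-2 + 9)*(-65) = 7*(-65) = -455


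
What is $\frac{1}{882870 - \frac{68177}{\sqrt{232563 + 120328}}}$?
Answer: $\frac{311556877170}{275064215498974571} + \frac{68177 \sqrt{352891}}{275064215498974571} \approx 1.1328 \cdot 10^{-6}$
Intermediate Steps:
$\frac{1}{882870 - \frac{68177}{\sqrt{232563 + 120328}}} = \frac{1}{882870 - \frac{68177}{\sqrt{352891}}} = \frac{1}{882870 - 68177 \frac{\sqrt{352891}}{352891}} = \frac{1}{882870 - \frac{68177 \sqrt{352891}}{352891}}$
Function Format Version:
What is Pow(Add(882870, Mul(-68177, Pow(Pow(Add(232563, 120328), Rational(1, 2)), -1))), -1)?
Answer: Add(Rational(311556877170, 275064215498974571), Mul(Rational(68177, 275064215498974571), Pow(352891, Rational(1, 2)))) ≈ 1.1328e-6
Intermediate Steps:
Pow(Add(882870, Mul(-68177, Pow(Pow(Add(232563, 120328), Rational(1, 2)), -1))), -1) = Pow(Add(882870, Mul(-68177, Pow(Pow(352891, Rational(1, 2)), -1))), -1) = Pow(Add(882870, Mul(-68177, Mul(Rational(1, 352891), Pow(352891, Rational(1, 2))))), -1) = Pow(Add(882870, Mul(Rational(-68177, 352891), Pow(352891, Rational(1, 2)))), -1)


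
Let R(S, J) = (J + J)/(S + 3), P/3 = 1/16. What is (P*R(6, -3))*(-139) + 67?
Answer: 675/8 ≈ 84.375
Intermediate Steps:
P = 3/16 ≈ 0.18750
R(S, J) = 2*J/(3 + S) (R(S, J) = (2*J)/(3 + S) = 2*J/(3 + S))
(P*R(6, -3))*(-139) + 67 = (3*(2*(-3)/(3 + 6))/16)*(-139) + 67 = (3*(2*(-3)/9)/16)*(-139) + 67 = (3*(2*(-3)*(⅑))/16)*(-139) + 67 = ((3/16)*(-⅔))*(-139) + 67 = -⅛*(-139) + 67 = 139/8 + 67 = 675/8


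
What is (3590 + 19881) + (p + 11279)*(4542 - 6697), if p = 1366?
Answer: -27226504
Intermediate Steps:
(3590 + 19881) + (p + 11279)*(4542 - 6697) = (3590 + 19881) + (1366 + 11279)*(4542 - 6697) = 23471 + 12645*(-2155) = 23471 - 27249975 = -27226504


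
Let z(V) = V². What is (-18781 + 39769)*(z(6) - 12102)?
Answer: -253241208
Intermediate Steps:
(-18781 + 39769)*(z(6) - 12102) = (-18781 + 39769)*(6² - 12102) = 20988*(36 - 12102) = 20988*(-12066) = -253241208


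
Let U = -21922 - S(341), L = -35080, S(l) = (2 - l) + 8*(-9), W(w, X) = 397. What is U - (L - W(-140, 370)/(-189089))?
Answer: 2565748244/189089 ≈ 13569.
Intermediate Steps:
S(l) = -70 - l (S(l) = (2 - l) - 72 = -70 - l)
U = -21511 (U = -21922 - (-70 - 1*341) = -21922 - (-70 - 341) = -21922 - 1*(-411) = -21922 + 411 = -21511)
U - (L - W(-140, 370)/(-189089)) = -21511 - (-35080 - 397/(-189089)) = -21511 - (-35080 - 397*(-1)/189089) = -21511 - (-35080 - 1*(-397/189089)) = -21511 - (-35080 + 397/189089) = -21511 - 1*(-6633241723/189089) = -21511 + 6633241723/189089 = 2565748244/189089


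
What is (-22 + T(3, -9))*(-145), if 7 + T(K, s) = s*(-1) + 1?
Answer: 2755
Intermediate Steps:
T(K, s) = -6 - s (T(K, s) = -7 + (s*(-1) + 1) = -7 + (-s + 1) = -7 + (1 - s) = -6 - s)
(-22 + T(3, -9))*(-145) = (-22 + (-6 - 1*(-9)))*(-145) = (-22 + (-6 + 9))*(-145) = (-22 + 3)*(-145) = -19*(-145) = 2755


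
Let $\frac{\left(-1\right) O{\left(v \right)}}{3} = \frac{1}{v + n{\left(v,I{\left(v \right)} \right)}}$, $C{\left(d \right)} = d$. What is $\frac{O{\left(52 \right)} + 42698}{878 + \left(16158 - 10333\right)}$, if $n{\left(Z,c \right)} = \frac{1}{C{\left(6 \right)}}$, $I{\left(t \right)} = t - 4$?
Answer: $\frac{13364456}{2098039} \approx 6.37$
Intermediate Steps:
$I{\left(t \right)} = -4 + t$
$n{\left(Z,c \right)} = \frac{1}{6}$
$O{\left(v \right)} = - \frac{3}{\frac{1}{6} + v}$ ($O{\left(v \right)} = - \frac{3}{v + \frac{1}{6}} = - \frac{3}{\frac{1}{6} + v}$)
$\frac{O{\left(52 \right)} + 42698}{878 + \left(16158 - 10333\right)} = \frac{- \frac{18}{1 + 6 \cdot 52} + 42698}{878 + \left(16158 - 10333\right)} = \frac{- \frac{18}{1 + 312} + 42698}{878 + 5825} = \frac{- \frac{18}{313} + 42698}{6703} = \left(\left(-18\right) \frac{1}{313} + 42698\right) \frac{1}{6703} = \left(- \frac{18}{313} + 42698\right) \frac{1}{6703} = \frac{13364456}{313} \cdot \frac{1}{6703} = \frac{13364456}{2098039}$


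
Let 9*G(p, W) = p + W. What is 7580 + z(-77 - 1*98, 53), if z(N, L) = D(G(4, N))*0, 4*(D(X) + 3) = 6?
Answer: 7580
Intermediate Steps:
G(p, W) = W/9 + p/9 (G(p, W) = (p + W)/9 = (W + p)/9 = W/9 + p/9)
D(X) = -3/2 (D(X) = -3 + (1/4)*6 = -3 + 3/2 = -3/2)
z(N, L) = 0 (z(N, L) = -3/2*0 = 0)
7580 + z(-77 - 1*98, 53) = 7580 + 0 = 7580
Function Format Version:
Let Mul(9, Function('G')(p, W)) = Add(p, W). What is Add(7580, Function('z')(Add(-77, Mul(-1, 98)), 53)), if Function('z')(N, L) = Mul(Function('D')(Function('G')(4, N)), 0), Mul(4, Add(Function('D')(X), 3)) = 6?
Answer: 7580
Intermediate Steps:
Function('G')(p, W) = Add(Mul(Rational(1, 9), W), Mul(Rational(1, 9), p)) (Function('G')(p, W) = Mul(Rational(1, 9), Add(p, W)) = Mul(Rational(1, 9), Add(W, p)) = Add(Mul(Rational(1, 9), W), Mul(Rational(1, 9), p)))
Function('D')(X) = Rational(-3, 2) (Function('D')(X) = Add(-3, Mul(Rational(1, 4), 6)) = Add(-3, Rational(3, 2)) = Rational(-3, 2))
Function('z')(N, L) = 0 (Function('z')(N, L) = Mul(Rational(-3, 2), 0) = 0)
Add(7580, Function('z')(Add(-77, Mul(-1, 98)), 53)) = Add(7580, 0) = 7580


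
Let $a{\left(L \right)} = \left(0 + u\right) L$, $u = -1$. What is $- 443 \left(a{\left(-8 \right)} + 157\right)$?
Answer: $-73095$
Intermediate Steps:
$a{\left(L \right)} = - L$ ($a{\left(L \right)} = \left(0 - 1\right) L = - L$)
$- 443 \left(a{\left(-8 \right)} + 157\right) = - 443 \left(\left(-1\right) \left(-8\right) + 157\right) = - 443 \left(8 + 157\right) = \left(-443\right) 165 = -73095$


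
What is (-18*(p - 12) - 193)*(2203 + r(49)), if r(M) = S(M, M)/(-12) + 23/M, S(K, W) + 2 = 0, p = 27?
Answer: -299963347/294 ≈ -1.0203e+6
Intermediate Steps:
S(K, W) = -2 (S(K, W) = -2 + 0 = -2)
r(M) = ⅙ + 23/M (r(M) = -2/(-12) + 23/M = -2*(-1/12) + 23/M = ⅙ + 23/M)
(-18*(p - 12) - 193)*(2203 + r(49)) = (-18*(27 - 12) - 193)*(2203 + (⅙)*(138 + 49)/49) = (-18*15 - 193)*(2203 + (⅙)*(1/49)*187) = (-270 - 193)*(2203 + 187/294) = -463*647869/294 = -299963347/294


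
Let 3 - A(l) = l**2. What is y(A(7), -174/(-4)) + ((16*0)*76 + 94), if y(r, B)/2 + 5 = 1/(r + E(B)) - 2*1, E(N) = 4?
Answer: 1679/21 ≈ 79.952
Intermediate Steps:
A(l) = 3 - l**2
y(r, B) = -14 + 2/(4 + r) (y(r, B) = -10 + 2*(1/(r + 4) - 2*1) = -10 + 2*(1/(4 + r) - 2) = -10 + 2*(-2 + 1/(4 + r)) = -10 + (-4 + 2/(4 + r)) = -14 + 2/(4 + r))
y(A(7), -174/(-4)) + ((16*0)*76 + 94) = 2*(-27 - 7*(3 - 1*7**2))/(4 + (3 - 1*7**2)) + ((16*0)*76 + 94) = 2*(-27 - 7*(3 - 1*49))/(4 + (3 - 1*49)) + (0*76 + 94) = 2*(-27 - 7*(3 - 49))/(4 + (3 - 49)) + (0 + 94) = 2*(-27 - 7*(-46))/(4 - 46) + 94 = 2*(-27 + 322)/(-42) + 94 = 2*(-1/42)*295 + 94 = -295/21 + 94 = 1679/21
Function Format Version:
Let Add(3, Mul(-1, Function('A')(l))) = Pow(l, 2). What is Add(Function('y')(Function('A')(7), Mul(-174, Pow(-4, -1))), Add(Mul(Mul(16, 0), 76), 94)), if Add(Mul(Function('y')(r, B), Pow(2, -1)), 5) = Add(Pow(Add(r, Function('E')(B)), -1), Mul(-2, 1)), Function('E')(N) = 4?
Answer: Rational(1679, 21) ≈ 79.952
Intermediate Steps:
Function('A')(l) = Add(3, Mul(-1, Pow(l, 2)))
Function('y')(r, B) = Add(-14, Mul(2, Pow(Add(4, r), -1))) (Function('y')(r, B) = Add(-10, Mul(2, Add(Pow(Add(r, 4), -1), Mul(-2, 1)))) = Add(-10, Mul(2, Add(Pow(Add(4, r), -1), -2))) = Add(-10, Mul(2, Add(-2, Pow(Add(4, r), -1)))) = Add(-10, Add(-4, Mul(2, Pow(Add(4, r), -1)))) = Add(-14, Mul(2, Pow(Add(4, r), -1))))
Add(Function('y')(Function('A')(7), Mul(-174, Pow(-4, -1))), Add(Mul(Mul(16, 0), 76), 94)) = Add(Mul(2, Pow(Add(4, Add(3, Mul(-1, Pow(7, 2)))), -1), Add(-27, Mul(-7, Add(3, Mul(-1, Pow(7, 2)))))), Add(Mul(Mul(16, 0), 76), 94)) = Add(Mul(2, Pow(Add(4, Add(3, Mul(-1, 49))), -1), Add(-27, Mul(-7, Add(3, Mul(-1, 49))))), Add(Mul(0, 76), 94)) = Add(Mul(2, Pow(Add(4, Add(3, -49)), -1), Add(-27, Mul(-7, Add(3, -49)))), Add(0, 94)) = Add(Mul(2, Pow(Add(4, -46), -1), Add(-27, Mul(-7, -46))), 94) = Add(Mul(2, Pow(-42, -1), Add(-27, 322)), 94) = Add(Mul(2, Rational(-1, 42), 295), 94) = Add(Rational(-295, 21), 94) = Rational(1679, 21)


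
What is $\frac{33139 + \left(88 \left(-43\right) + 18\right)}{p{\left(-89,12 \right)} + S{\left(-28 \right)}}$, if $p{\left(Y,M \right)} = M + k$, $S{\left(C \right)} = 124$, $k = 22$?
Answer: $\frac{29373}{158} \approx 185.91$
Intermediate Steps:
$p{\left(Y,M \right)} = 22 + M$ ($p{\left(Y,M \right)} = M + 22 = 22 + M$)
$\frac{33139 + \left(88 \left(-43\right) + 18\right)}{p{\left(-89,12 \right)} + S{\left(-28 \right)}} = \frac{33139 + \left(88 \left(-43\right) + 18\right)}{\left(22 + 12\right) + 124} = \frac{33139 + \left(-3784 + 18\right)}{34 + 124} = \frac{33139 - 3766}{158} = 29373 \cdot \frac{1}{158} = \frac{29373}{158}$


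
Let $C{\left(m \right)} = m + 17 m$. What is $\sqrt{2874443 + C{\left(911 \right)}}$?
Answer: $\sqrt{2890841} \approx 1700.2$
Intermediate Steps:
$C{\left(m \right)} = 18 m$
$\sqrt{2874443 + C{\left(911 \right)}} = \sqrt{2874443 + 18 \cdot 911} = \sqrt{2874443 + 16398} = \sqrt{2890841}$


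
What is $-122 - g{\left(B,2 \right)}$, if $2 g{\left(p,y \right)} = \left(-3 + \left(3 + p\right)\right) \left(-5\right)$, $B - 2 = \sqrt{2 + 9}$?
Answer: $-117 + \frac{5 \sqrt{11}}{2} \approx -108.71$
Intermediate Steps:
$B = 2 + \sqrt{11}$ ($B = 2 + \sqrt{2 + 9} = 2 + \sqrt{11} \approx 5.3166$)
$g{\left(p,y \right)} = - \frac{5 p}{2}$ ($g{\left(p,y \right)} = \frac{\left(-3 + \left(3 + p\right)\right) \left(-5\right)}{2} = \frac{p \left(-5\right)}{2} = \frac{\left(-5\right) p}{2} = - \frac{5 p}{2}$)
$-122 - g{\left(B,2 \right)} = -122 - - \frac{5 \left(2 + \sqrt{11}\right)}{2} = -122 - \left(-5 - \frac{5 \sqrt{11}}{2}\right) = -122 + \left(5 + \frac{5 \sqrt{11}}{2}\right) = -117 + \frac{5 \sqrt{11}}{2}$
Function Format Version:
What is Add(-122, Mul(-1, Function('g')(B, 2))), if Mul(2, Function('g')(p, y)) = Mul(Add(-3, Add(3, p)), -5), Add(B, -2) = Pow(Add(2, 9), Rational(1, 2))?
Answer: Add(-117, Mul(Rational(5, 2), Pow(11, Rational(1, 2)))) ≈ -108.71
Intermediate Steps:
B = Add(2, Pow(11, Rational(1, 2))) (B = Add(2, Pow(Add(2, 9), Rational(1, 2))) = Add(2, Pow(11, Rational(1, 2))) ≈ 5.3166)
Function('g')(p, y) = Mul(Rational(-5, 2), p) (Function('g')(p, y) = Mul(Rational(1, 2), Mul(Add(-3, Add(3, p)), -5)) = Mul(Rational(1, 2), Mul(p, -5)) = Mul(Rational(1, 2), Mul(-5, p)) = Mul(Rational(-5, 2), p))
Add(-122, Mul(-1, Function('g')(B, 2))) = Add(-122, Mul(-1, Mul(Rational(-5, 2), Add(2, Pow(11, Rational(1, 2)))))) = Add(-122, Mul(-1, Add(-5, Mul(Rational(-5, 2), Pow(11, Rational(1, 2)))))) = Add(-122, Add(5, Mul(Rational(5, 2), Pow(11, Rational(1, 2))))) = Add(-117, Mul(Rational(5, 2), Pow(11, Rational(1, 2))))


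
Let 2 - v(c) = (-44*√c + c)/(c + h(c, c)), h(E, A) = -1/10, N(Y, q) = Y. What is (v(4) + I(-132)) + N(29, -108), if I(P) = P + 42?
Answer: -487/13 ≈ -37.462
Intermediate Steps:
h(E, A) = -⅒ (h(E, A) = -1*⅒ = -⅒)
I(P) = 42 + P
v(c) = 2 - (c - 44*√c)/(-⅒ + c) (v(c) = 2 - (-44*√c + c)/(c - ⅒) = 2 - (c - 44*√c)/(-⅒ + c))
(v(4) + I(-132)) + N(29, -108) = (2*(-1 + 5*4 + 220*√4)/(-1 + 10*4) + (42 - 132)) + 29 = (2*(-1 + 20 + 220*2)/(-1 + 40) - 90) + 29 = (2*(-1 + 20 + 440)/39 - 90) + 29 = (2*(1/39)*459 - 90) + 29 = (306/13 - 90) + 29 = -864/13 + 29 = -487/13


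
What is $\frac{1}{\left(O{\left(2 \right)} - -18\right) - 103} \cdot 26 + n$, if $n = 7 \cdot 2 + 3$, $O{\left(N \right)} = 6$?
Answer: $\frac{1317}{79} \approx 16.671$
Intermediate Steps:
$n = 17$ ($n = 14 + 3 = 17$)
$\frac{1}{\left(O{\left(2 \right)} - -18\right) - 103} \cdot 26 + n = \frac{1}{\left(6 - -18\right) - 103} \cdot 26 + 17 = \frac{1}{\left(6 + 18\right) - 103} \cdot 26 + 17 = \frac{1}{24 - 103} \cdot 26 + 17 = \frac{1}{-79} \cdot 26 + 17 = \left(- \frac{1}{79}\right) 26 + 17 = - \frac{26}{79} + 17 = \frac{1317}{79}$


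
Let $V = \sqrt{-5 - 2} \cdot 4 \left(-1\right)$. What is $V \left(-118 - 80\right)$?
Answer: $792 i \sqrt{7} \approx 2095.4 i$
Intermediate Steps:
$V = - 4 i \sqrt{7}$ ($V = \sqrt{-7} \cdot 4 \left(-1\right) = i \sqrt{7} \cdot 4 \left(-1\right) = 4 i \sqrt{7} \left(-1\right) = - 4 i \sqrt{7} \approx - 10.583 i$)
$V \left(-118 - 80\right) = - 4 i \sqrt{7} \left(-118 - 80\right) = - 4 i \sqrt{7} \left(-198\right) = 792 i \sqrt{7}$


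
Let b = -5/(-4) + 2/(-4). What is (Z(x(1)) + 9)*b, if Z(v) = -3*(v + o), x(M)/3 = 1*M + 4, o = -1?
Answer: -99/4 ≈ -24.750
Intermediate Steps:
x(M) = 12 + 3*M (x(M) = 3*(1*M + 4) = 3*(M + 4) = 3*(4 + M) = 12 + 3*M)
Z(v) = 3 - 3*v (Z(v) = -3*(v - 1) = -3*(-1 + v) = 3 - 3*v)
b = 3/4 (b = -5*(-1/4) + 2*(-1/4) = 5/4 - 1/2 = 3/4 ≈ 0.75000)
(Z(x(1)) + 9)*b = ((3 - 3*(12 + 3*1)) + 9)*(3/4) = ((3 - 3*(12 + 3)) + 9)*(3/4) = ((3 - 3*15) + 9)*(3/4) = ((3 - 45) + 9)*(3/4) = (-42 + 9)*(3/4) = -33*3/4 = -99/4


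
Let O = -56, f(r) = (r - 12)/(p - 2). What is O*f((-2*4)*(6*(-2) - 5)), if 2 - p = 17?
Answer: 6944/17 ≈ 408.47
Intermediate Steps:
p = -15 (p = 2 - 1*17 = 2 - 17 = -15)
f(r) = 12/17 - r/17 (f(r) = (r - 12)/(-15 - 2) = (-12 + r)/(-17) = (-12 + r)*(-1/17) = 12/17 - r/17)
O*f((-2*4)*(6*(-2) - 5)) = -56*(12/17 - (-2*4)*(6*(-2) - 5)/17) = -56*(12/17 - (-8)*(-12 - 5)/17) = -56*(12/17 - (-8)*(-17)/17) = -56*(12/17 - 1/17*136) = -56*(12/17 - 8) = -56*(-124/17) = 6944/17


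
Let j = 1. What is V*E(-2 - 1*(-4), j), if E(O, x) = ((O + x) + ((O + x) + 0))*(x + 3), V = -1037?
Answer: -24888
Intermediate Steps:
E(O, x) = (3 + x)*(2*O + 2*x) (E(O, x) = ((O + x) + (O + x))*(3 + x) = (2*O + 2*x)*(3 + x) = (3 + x)*(2*O + 2*x))
V*E(-2 - 1*(-4), j) = -1037*(2*1² + 6*(-2 - 1*(-4)) + 6*1 + 2*(-2 - 1*(-4))*1) = -1037*(2*1 + 6*(-2 + 4) + 6 + 2*(-2 + 4)*1) = -1037*(2 + 6*2 + 6 + 2*2*1) = -1037*(2 + 12 + 6 + 4) = -1037*24 = -24888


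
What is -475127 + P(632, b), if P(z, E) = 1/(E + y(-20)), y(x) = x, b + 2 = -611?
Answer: -300755392/633 ≈ -4.7513e+5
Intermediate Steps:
b = -613 (b = -2 - 611 = -613)
P(z, E) = 1/(-20 + E) (P(z, E) = 1/(E - 20) = 1/(-20 + E))
-475127 + P(632, b) = -475127 + 1/(-20 - 613) = -475127 + 1/(-633) = -475127 - 1/633 = -300755392/633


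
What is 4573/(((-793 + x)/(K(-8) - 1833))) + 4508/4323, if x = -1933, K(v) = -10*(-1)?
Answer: 36051319825/11784498 ≈ 3059.2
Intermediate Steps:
K(v) = 10
4573/(((-793 + x)/(K(-8) - 1833))) + 4508/4323 = 4573/(((-793 - 1933)/(10 - 1833))) + 4508/4323 = 4573/((-2726/(-1823))) + 4508*(1/4323) = 4573/((-2726*(-1/1823))) + 4508/4323 = 4573/(2726/1823) + 4508/4323 = 4573*(1823/2726) + 4508/4323 = 8336579/2726 + 4508/4323 = 36051319825/11784498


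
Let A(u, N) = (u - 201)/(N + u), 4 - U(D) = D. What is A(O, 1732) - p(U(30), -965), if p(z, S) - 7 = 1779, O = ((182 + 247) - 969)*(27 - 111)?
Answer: -84061153/47092 ≈ -1785.0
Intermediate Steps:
U(D) = 4 - D
O = 45360 (O = (429 - 969)*(-84) = -540*(-84) = 45360)
p(z, S) = 1786 (p(z, S) = 7 + 1779 = 1786)
A(u, N) = (-201 + u)/(N + u)
A(O, 1732) - p(U(30), -965) = (-201 + 45360)/(1732 + 45360) - 1*1786 = 45159/47092 - 1786 = -84061153/47092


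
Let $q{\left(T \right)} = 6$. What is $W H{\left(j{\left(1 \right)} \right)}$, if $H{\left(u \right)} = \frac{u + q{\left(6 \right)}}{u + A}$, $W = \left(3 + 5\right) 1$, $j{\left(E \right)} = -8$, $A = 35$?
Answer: $- \frac{16}{27} \approx -0.59259$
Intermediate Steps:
$W = 8$ ($W = 8 \cdot 1 = 8$)
$H{\left(u \right)} = \frac{6 + u}{35 + u}$ ($H{\left(u \right)} = \frac{u + 6}{u + 35} = \frac{6 + u}{35 + u}$)
$W H{\left(j{\left(1 \right)} \right)} = 8 \frac{6 - 8}{35 - 8} = 8 \cdot \frac{1}{27} \left(-2\right) = 8 \left(- \frac{2}{27}\right) = - \frac{16}{27}$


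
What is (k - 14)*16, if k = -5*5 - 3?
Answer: -672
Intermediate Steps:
k = -28 (k = -25 - 3 = -28)
(k - 14)*16 = (-28 - 14)*16 = -42*16 = -672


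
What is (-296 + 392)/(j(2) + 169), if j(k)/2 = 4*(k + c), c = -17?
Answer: 96/49 ≈ 1.9592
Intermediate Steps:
j(k) = -136 + 8*k (j(k) = 2*(4*(k - 17)) = 2*(4*(-17 + k)) = 2*(-68 + 4*k) = -136 + 8*k)
(-296 + 392)/(j(2) + 169) = (-296 + 392)/((-136 + 8*2) + 169) = 96/((-136 + 16) + 169) = 96/(-120 + 169) = 96/49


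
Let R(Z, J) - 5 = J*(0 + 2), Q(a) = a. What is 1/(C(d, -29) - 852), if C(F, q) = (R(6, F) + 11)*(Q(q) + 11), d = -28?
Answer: -1/132 ≈ -0.0075758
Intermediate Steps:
R(Z, J) = 5 + 2*J (R(Z, J) = 5 + J*(0 + 2) = 5 + J*2 = 5 + 2*J)
C(F, q) = (11 + q)*(16 + 2*F) (C(F, q) = ((5 + 2*F) + 11)*(q + 11) = (16 + 2*F)*(11 + q) = (11 + q)*(16 + 2*F))
1/(C(d, -29) - 852) = 1/((176 + 16*(-29) + 22*(-28) + 2*(-28)*(-29)) - 852) = 1/((176 - 464 - 616 + 1624) - 852) = 1/(720 - 852) = 1/(-132) = -1/132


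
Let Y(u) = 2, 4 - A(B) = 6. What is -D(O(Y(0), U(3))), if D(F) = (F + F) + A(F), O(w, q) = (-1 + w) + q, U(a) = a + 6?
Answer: -18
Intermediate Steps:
A(B) = -2 (A(B) = 4 - 1*6 = 4 - 6 = -2)
U(a) = 6 + a
O(w, q) = -1 + q + w
D(F) = -2 + 2*F (D(F) = (F + F) - 2 = 2*F - 2 = -2 + 2*F)
-D(O(Y(0), U(3))) = -(-2 + 2*(-1 + (6 + 3) + 2)) = -(-2 + 2*(-1 + 9 + 2)) = -(-2 + 2*10) = -(-2 + 20) = -1*18 = -18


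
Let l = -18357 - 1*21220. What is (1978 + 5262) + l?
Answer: -32337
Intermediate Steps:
l = -39577 (l = -18357 - 21220 = -39577)
(1978 + 5262) + l = (1978 + 5262) - 39577 = 7240 - 39577 = -32337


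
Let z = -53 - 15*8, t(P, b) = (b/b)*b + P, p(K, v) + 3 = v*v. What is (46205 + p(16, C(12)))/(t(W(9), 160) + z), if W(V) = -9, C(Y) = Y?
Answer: -23173/11 ≈ -2106.6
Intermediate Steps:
p(K, v) = -3 + v² (p(K, v) = -3 + v*v = -3 + v²)
t(P, b) = P + b (t(P, b) = 1*b + P = b + P = P + b)
z = -173 (z = -53 - 120 = -173)
(46205 + p(16, C(12)))/(t(W(9), 160) + z) = (46205 + (-3 + 12²))/((-9 + 160) - 173) = (46205 + (-3 + 144))/(151 - 173) = (46205 + 141)/(-22) = 46346*(-1/22) = -23173/11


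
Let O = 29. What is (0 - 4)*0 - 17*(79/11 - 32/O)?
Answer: -32963/319 ≈ -103.33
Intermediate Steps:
(0 - 4)*0 - 17*(79/11 - 32/O) = (0 - 4)*0 - 17*(79/11 - 32/29) = -4*0 - 17*(79*(1/11) - 32*1/29) = 0 - 17*(79/11 - 32/29) = 0 - 17*1939/319 = 0 - 32963/319 = -32963/319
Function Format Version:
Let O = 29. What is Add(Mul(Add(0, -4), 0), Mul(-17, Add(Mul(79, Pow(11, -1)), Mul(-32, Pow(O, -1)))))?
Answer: Rational(-32963, 319) ≈ -103.33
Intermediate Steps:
Add(Mul(Add(0, -4), 0), Mul(-17, Add(Mul(79, Pow(11, -1)), Mul(-32, Pow(O, -1))))) = Add(Mul(Add(0, -4), 0), Mul(-17, Add(Mul(79, Pow(11, -1)), Mul(-32, Pow(29, -1))))) = Add(Mul(-4, 0), Mul(-17, Add(Mul(79, Rational(1, 11)), Mul(-32, Rational(1, 29))))) = Add(0, Mul(-17, Add(Rational(79, 11), Rational(-32, 29)))) = Add(0, Mul(-17, Rational(1939, 319))) = Add(0, Rational(-32963, 319)) = Rational(-32963, 319)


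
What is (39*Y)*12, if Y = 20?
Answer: 9360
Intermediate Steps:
(39*Y)*12 = (39*20)*12 = 780*12 = 9360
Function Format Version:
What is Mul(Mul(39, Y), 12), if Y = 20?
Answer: 9360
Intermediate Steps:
Mul(Mul(39, Y), 12) = Mul(Mul(39, 20), 12) = Mul(780, 12) = 9360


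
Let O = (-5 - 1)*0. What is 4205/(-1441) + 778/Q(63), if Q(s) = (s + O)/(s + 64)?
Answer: 142114531/90783 ≈ 1565.4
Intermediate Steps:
O = 0 (O = -6*0 = 0)
Q(s) = s/(64 + s) (Q(s) = (s + 0)/(s + 64) = s/(64 + s))
4205/(-1441) + 778/Q(63) = 4205/(-1441) + 778/((63/(64 + 63))) = 4205*(-1/1441) + 778/((63/127)) = -4205/1441 + 778/((63*(1/127))) = -4205/1441 + 778/(63/127) = -4205/1441 + 778*(127/63) = -4205/1441 + 98806/63 = 142114531/90783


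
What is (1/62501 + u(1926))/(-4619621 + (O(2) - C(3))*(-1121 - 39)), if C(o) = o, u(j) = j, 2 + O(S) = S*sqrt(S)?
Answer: -555397593708067/1330479628286017741 + 279274470640*sqrt(2)/1330479628286017741 ≈ -0.00041714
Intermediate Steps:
O(S) = -2 + S**(3/2) (O(S) = -2 + S*sqrt(S) = -2 + S**(3/2))
(1/62501 + u(1926))/(-4619621 + (O(2) - C(3))*(-1121 - 39)) = (1/62501 + 1926)/(-4619621 + ((-2 + 2**(3/2)) - 1*3)*(-1121 - 39)) = (1/62501 + 1926)/(-4619621 + ((-2 + 2*sqrt(2)) - 3)*(-1160)) = 120376927/(62501*(-4619621 + (-5 + 2*sqrt(2))*(-1160))) = 120376927/(62501*(-4619621 + (5800 - 2320*sqrt(2)))) = 120376927/(62501*(-4613821 - 2320*sqrt(2)))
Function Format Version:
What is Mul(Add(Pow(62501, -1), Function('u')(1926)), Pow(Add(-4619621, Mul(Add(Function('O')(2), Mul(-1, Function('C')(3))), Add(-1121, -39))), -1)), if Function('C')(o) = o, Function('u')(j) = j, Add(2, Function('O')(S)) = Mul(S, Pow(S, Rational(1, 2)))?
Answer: Add(Rational(-555397593708067, 1330479628286017741), Mul(Rational(279274470640, 1330479628286017741), Pow(2, Rational(1, 2)))) ≈ -0.00041714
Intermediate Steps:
Function('O')(S) = Add(-2, Pow(S, Rational(3, 2))) (Function('O')(S) = Add(-2, Mul(S, Pow(S, Rational(1, 2)))) = Add(-2, Pow(S, Rational(3, 2))))
Mul(Add(Pow(62501, -1), Function('u')(1926)), Pow(Add(-4619621, Mul(Add(Function('O')(2), Mul(-1, Function('C')(3))), Add(-1121, -39))), -1)) = Mul(Add(Pow(62501, -1), 1926), Pow(Add(-4619621, Mul(Add(Add(-2, Pow(2, Rational(3, 2))), Mul(-1, 3)), Add(-1121, -39))), -1)) = Mul(Add(Rational(1, 62501), 1926), Pow(Add(-4619621, Mul(Add(Add(-2, Mul(2, Pow(2, Rational(1, 2)))), -3), -1160)), -1)) = Mul(Rational(120376927, 62501), Pow(Add(-4619621, Mul(Add(-5, Mul(2, Pow(2, Rational(1, 2)))), -1160)), -1)) = Mul(Rational(120376927, 62501), Pow(Add(-4619621, Add(5800, Mul(-2320, Pow(2, Rational(1, 2))))), -1)) = Mul(Rational(120376927, 62501), Pow(Add(-4613821, Mul(-2320, Pow(2, Rational(1, 2)))), -1))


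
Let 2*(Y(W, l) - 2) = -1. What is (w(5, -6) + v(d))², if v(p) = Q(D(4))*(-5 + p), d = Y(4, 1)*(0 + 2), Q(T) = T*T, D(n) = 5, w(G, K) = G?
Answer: 2025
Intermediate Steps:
Y(W, l) = 3/2 (Y(W, l) = 2 + (½)*(-1) = 2 - ½ = 3/2)
Q(T) = T²
d = 3 (d = 3*(0 + 2)/2 = (3/2)*2 = 3)
v(p) = -125 + 25*p (v(p) = 5²*(-5 + p) = 25*(-5 + p) = -125 + 25*p)
(w(5, -6) + v(d))² = (5 + (-125 + 25*3))² = (5 + (-125 + 75))² = (5 - 50)² = (-45)² = 2025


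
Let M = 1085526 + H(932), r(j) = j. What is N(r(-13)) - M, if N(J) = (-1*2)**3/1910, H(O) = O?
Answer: -1037567394/955 ≈ -1.0865e+6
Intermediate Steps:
N(J) = -4/955 (N(J) = (-2)**3*(1/1910) = -8*1/1910 = -4/955)
M = 1086458 (M = 1085526 + 932 = 1086458)
N(r(-13)) - M = -4/955 - 1*1086458 = -4/955 - 1086458 = -1037567394/955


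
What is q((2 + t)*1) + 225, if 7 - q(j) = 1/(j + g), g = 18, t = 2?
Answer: 5103/22 ≈ 231.95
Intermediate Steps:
q(j) = 7 - 1/(18 + j) (q(j) = 7 - 1/(j + 18) = 7 - 1/(18 + j))
q((2 + t)*1) + 225 = (125 + 7*((2 + 2)*1))/(18 + (2 + 2)*1) + 225 = (125 + 7*(4*1))/(18 + 4*1) + 225 = (125 + 7*4)/(18 + 4) + 225 = (125 + 28)/22 + 225 = (1/22)*153 + 225 = 153/22 + 225 = 5103/22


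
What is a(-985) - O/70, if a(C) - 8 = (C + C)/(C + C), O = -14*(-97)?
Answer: -52/5 ≈ -10.400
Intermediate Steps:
O = 1358
a(C) = 9 (a(C) = 8 + (C + C)/(C + C) = 8 + (2*C)/((2*C)) = 8 + (2*C)*(1/(2*C)) = 8 + 1 = 9)
a(-985) - O/70 = 9 - 1358/70 = 9 - 1*97/5 = 9 - 97/5 = -52/5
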